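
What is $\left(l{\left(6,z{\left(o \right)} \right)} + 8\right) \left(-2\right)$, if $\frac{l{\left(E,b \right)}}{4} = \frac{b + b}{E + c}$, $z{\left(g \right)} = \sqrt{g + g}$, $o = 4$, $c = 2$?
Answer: $-16 - 4 \sqrt{2} \approx -21.657$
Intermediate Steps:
$z{\left(g \right)} = \sqrt{2} \sqrt{g}$ ($z{\left(g \right)} = \sqrt{2 g} = \sqrt{2} \sqrt{g}$)
$l{\left(E,b \right)} = \frac{8 b}{2 + E}$ ($l{\left(E,b \right)} = 4 \frac{b + b}{E + 2} = 4 \frac{2 b}{2 + E} = \frac{8 b}{2 + E}$)
$\left(l{\left(6,z{\left(o \right)} \right)} + 8\right) \left(-2\right) = \left(\frac{8 \sqrt{2} \sqrt{4}}{2 + 6} + 8\right) \left(-2\right) = \left(\frac{8 \sqrt{2} \cdot 2}{8} + 8\right) \left(-2\right) = \left(8 \cdot 2 \sqrt{2} \cdot \frac{1}{8} + 8\right) \left(-2\right) = \left(2 \sqrt{2} + 8\right) \left(-2\right) = \left(8 + 2 \sqrt{2}\right) \left(-2\right) = -16 - 4 \sqrt{2}$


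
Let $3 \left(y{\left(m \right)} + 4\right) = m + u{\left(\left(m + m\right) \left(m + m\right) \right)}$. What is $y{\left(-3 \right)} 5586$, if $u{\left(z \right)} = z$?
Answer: $39102$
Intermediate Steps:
$y{\left(m \right)} = -4 + \frac{m}{3} + \frac{4 m^{2}}{3}$ ($y{\left(m \right)} = -4 + \frac{m + \left(m + m\right) \left(m + m\right)}{3} = -4 + \frac{m + 2 m 2 m}{3} = -4 + \frac{m + 4 m^{2}}{3} = -4 + \left(\frac{m}{3} + \frac{4 m^{2}}{3}\right) = -4 + \frac{m}{3} + \frac{4 m^{2}}{3}$)
$y{\left(-3 \right)} 5586 = \left(-4 + \frac{1}{3} \left(-3\right) + \frac{4 \left(-3\right)^{2}}{3}\right) 5586 = \left(-4 - 1 + \frac{4}{3} \cdot 9\right) 5586 = \left(-4 - 1 + 12\right) 5586 = 7 \cdot 5586 = 39102$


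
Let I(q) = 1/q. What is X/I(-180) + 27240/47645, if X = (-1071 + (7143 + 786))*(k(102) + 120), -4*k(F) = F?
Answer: -1111601487372/9529 ≈ -1.1665e+8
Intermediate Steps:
k(F) = -F/4
X = 648081 (X = (-1071 + (7143 + 786))*(-¼*102 + 120) = (-1071 + 7929)*(-51/2 + 120) = 6858*(189/2) = 648081)
X/I(-180) + 27240/47645 = 648081/(1/(-180)) + 27240/47645 = 648081/(-1/180) + 27240*(1/47645) = 648081*(-180) + 5448/9529 = -116654580 + 5448/9529 = -1111601487372/9529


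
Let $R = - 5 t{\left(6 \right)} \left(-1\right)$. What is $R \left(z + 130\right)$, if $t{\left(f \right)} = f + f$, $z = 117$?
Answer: $14820$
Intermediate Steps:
$t{\left(f \right)} = 2 f$
$R = 60$ ($R = - 5 \cdot 2 \cdot 6 \left(-1\right) = \left(-5\right) 12 \left(-1\right) = \left(-60\right) \left(-1\right) = 60$)
$R \left(z + 130\right) = 60 \left(117 + 130\right) = 60 \cdot 247 = 14820$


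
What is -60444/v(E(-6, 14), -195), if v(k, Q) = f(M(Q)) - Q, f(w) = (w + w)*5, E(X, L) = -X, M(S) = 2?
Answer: -60444/215 ≈ -281.13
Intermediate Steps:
f(w) = 10*w (f(w) = (2*w)*5 = 10*w)
v(k, Q) = 20 - Q (v(k, Q) = 10*2 - Q = 20 - Q)
-60444/v(E(-6, 14), -195) = -60444/(20 - 1*(-195)) = -60444/(20 + 195) = -60444/215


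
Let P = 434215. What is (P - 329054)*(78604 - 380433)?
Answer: -31740639469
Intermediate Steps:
(P - 329054)*(78604 - 380433) = (434215 - 329054)*(78604 - 380433) = 105161*(-301829) = -31740639469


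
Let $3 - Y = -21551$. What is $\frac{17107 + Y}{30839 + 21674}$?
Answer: $\frac{38661}{52513} \approx 0.73622$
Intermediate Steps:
$Y = 21554$ ($Y = 3 - -21551 = 3 + 21551 = 21554$)
$\frac{17107 + Y}{30839 + 21674} = \frac{17107 + 21554}{30839 + 21674} = \frac{38661}{52513}$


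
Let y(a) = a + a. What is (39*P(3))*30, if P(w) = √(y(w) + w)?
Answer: 3510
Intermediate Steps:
y(a) = 2*a
P(w) = √3*√w (P(w) = √(2*w + w) = √(3*w) = √3*√w)
(39*P(3))*30 = (39*(√3*√3))*30 = (39*3)*30 = 117*30 = 3510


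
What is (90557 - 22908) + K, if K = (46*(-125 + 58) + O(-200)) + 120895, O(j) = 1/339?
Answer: 62871619/339 ≈ 1.8546e+5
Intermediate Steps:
O(j) = 1/339
K = 39938608/339 (K = (46*(-125 + 58) + 1/339) + 120895 = (46*(-67) + 1/339) + 120895 = (-3082 + 1/339) + 120895 = -1044797/339 + 120895 = 39938608/339 ≈ 1.1781e+5)
(90557 - 22908) + K = (90557 - 22908) + 39938608/339 = 67649 + 39938608/339 = 62871619/339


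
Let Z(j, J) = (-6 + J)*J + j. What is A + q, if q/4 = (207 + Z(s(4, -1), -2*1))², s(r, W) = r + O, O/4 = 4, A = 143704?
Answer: 379900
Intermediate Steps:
O = 16 (O = 4*4 = 16)
s(r, W) = 16 + r (s(r, W) = r + 16 = 16 + r)
Z(j, J) = j + J*(-6 + J) (Z(j, J) = J*(-6 + J) + j = j + J*(-6 + J))
q = 236196 (q = 4*(207 + ((16 + 4) + (-2*1)² - (-12)))² = 4*(207 + (20 + (-2)² - 6*(-2)))² = 4*(207 + (20 + 4 + 12))² = 4*(207 + 36)² = 4*243² = 4*59049 = 236196)
A + q = 143704 + 236196 = 379900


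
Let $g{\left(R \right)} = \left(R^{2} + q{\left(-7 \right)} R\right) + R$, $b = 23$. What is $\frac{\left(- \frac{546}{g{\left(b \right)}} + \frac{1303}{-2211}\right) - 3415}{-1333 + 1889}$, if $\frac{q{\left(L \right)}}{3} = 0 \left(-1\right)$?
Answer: $- \frac{694973057}{113097072} \approx -6.1449$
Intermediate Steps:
$q{\left(L \right)} = 0$ ($q{\left(L \right)} = 3 \cdot 0 \left(-1\right) = 3 \cdot 0 = 0$)
$g{\left(R \right)} = R + R^{2}$ ($g{\left(R \right)} = \left(R^{2} + 0 R\right) + R = \left(R^{2} + 0\right) + R = R^{2} + R = R + R^{2}$)
$\frac{\left(- \frac{546}{g{\left(b \right)}} + \frac{1303}{-2211}\right) - 3415}{-1333 + 1889} = \frac{\left(- \frac{546}{23 \left(1 + 23\right)} + \frac{1303}{-2211}\right) - 3415}{-1333 + 1889} = \frac{\left(- \frac{546}{23 \cdot 24} + 1303 \left(- \frac{1}{2211}\right)\right) - 3415}{556} = \left(\left(- \frac{546}{552} - \frac{1303}{2211}\right) - 3415\right) \frac{1}{556} = \left(\left(\left(-546\right) \frac{1}{552} - \frac{1303}{2211}\right) - 3415\right) \frac{1}{556} = \left(\left(- \frac{91}{92} - \frac{1303}{2211}\right) - 3415\right) \frac{1}{556} = \left(- \frac{321077}{203412} - 3415\right) \frac{1}{556} = \left(- \frac{694973057}{203412}\right) \frac{1}{556} = - \frac{694973057}{113097072}$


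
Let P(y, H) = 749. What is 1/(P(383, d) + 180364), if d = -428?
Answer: 1/181113 ≈ 5.5214e-6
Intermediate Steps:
1/(P(383, d) + 180364) = 1/(749 + 180364) = 1/181113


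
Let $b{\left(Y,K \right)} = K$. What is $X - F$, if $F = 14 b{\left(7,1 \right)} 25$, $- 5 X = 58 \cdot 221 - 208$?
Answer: $-2872$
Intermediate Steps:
$X = -2522$ ($X = - \frac{58 \cdot 221 - 208}{5} = - \frac{12818 - 208}{5} = \left(- \frac{1}{5}\right) 12610 = -2522$)
$F = 350$ ($F = 14 \cdot 1 \cdot 25 = 14 \cdot 25 = 350$)
$X - F = -2522 - 350 = -2872$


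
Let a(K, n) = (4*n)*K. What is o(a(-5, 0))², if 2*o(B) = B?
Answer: 0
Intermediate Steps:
a(K, n) = 4*K*n
o(B) = B/2
o(a(-5, 0))² = ((4*(-5)*0)/2)² = ((½)*0)² = 0² = 0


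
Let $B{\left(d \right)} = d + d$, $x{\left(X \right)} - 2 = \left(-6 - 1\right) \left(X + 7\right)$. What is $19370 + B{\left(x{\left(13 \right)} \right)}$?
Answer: $19094$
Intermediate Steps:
$x{\left(X \right)} = -47 - 7 X$ ($x{\left(X \right)} = 2 + \left(-6 - 1\right) \left(X + 7\right) = 2 - 7 \left(7 + X\right) = 2 - \left(49 + 7 X\right) = -47 - 7 X$)
$B{\left(d \right)} = 2 d$
$19370 + B{\left(x{\left(13 \right)} \right)} = 19370 + 2 \left(-47 - 91\right) = 19370 + 2 \left(-138\right) = 19370 - 276 = 19094$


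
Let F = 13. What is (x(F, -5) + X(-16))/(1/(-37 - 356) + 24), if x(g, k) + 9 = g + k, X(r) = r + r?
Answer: -12969/9431 ≈ -1.3751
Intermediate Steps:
X(r) = 2*r
x(g, k) = -9 + g + k (x(g, k) = -9 + (g + k) = -9 + g + k)
(x(F, -5) + X(-16))/(1/(-37 - 356) + 24) = ((-9 + 13 - 5) + 2*(-16))/(1/(-37 - 356) + 24) = (-1 - 32)/(1/(-393) + 24) = -33/(-1/393 + 24) = -33/9431/393 = -33*393/9431 = -12969/9431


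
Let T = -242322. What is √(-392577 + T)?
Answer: I*√634899 ≈ 796.81*I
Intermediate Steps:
√(-392577 + T) = √(-392577 - 242322) = √(-634899) = I*√634899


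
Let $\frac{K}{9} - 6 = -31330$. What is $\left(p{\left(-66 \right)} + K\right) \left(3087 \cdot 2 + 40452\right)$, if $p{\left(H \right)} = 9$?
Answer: $-13144195782$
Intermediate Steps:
$K = -281916$ ($K = 54 + 9 \left(-31330\right) = 54 - 281970 = -281916$)
$\left(p{\left(-66 \right)} + K\right) \left(3087 \cdot 2 + 40452\right) = \left(9 - 281916\right) \left(3087 \cdot 2 + 40452\right) = - 281907 \left(6174 + 40452\right) = \left(-281907\right) 46626 = -13144195782$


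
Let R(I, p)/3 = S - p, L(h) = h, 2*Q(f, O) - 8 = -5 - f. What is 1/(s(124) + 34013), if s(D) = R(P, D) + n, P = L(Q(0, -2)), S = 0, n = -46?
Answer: 1/33595 ≈ 2.9766e-5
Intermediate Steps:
Q(f, O) = 3/2 - f/2 (Q(f, O) = 4 + (-5 - f)/2 = 4 + (-5/2 - f/2) = 3/2 - f/2)
P = 3/2 (P = 3/2 - ½*0 = 3/2 + 0 = 3/2 ≈ 1.5000)
R(I, p) = -3*p (R(I, p) = 3*(0 - p) = 3*(-p) = -3*p)
s(D) = -46 - 3*D (s(D) = -3*D - 46 = -46 - 3*D)
1/(s(124) + 34013) = 1/((-46 - 3*124) + 34013) = 1/((-46 - 372) + 34013) = 1/(-418 + 34013) = 1/33595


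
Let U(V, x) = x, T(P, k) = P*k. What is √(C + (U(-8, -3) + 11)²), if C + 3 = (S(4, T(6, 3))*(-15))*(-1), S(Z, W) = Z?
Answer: 11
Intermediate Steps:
C = 57 (C = -3 + (4*(-15))*(-1) = -3 - 60*(-1) = -3 + 60 = 57)
√(C + (U(-8, -3) + 11)²) = √(57 + (-3 + 11)²) = √(57 + 8²) = √(57 + 64) = √121 = 11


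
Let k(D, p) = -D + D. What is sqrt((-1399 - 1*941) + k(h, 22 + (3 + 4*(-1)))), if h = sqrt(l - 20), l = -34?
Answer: 6*I*sqrt(65) ≈ 48.374*I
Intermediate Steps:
h = 3*I*sqrt(6) (h = sqrt(-34 - 20) = sqrt(-54) = 3*I*sqrt(6) ≈ 7.3485*I)
k(D, p) = 0
sqrt((-1399 - 1*941) + k(h, 22 + (3 + 4*(-1)))) = sqrt((-1399 - 1*941) + 0) = sqrt((-1399 - 941) + 0) = sqrt(-2340 + 0) = sqrt(-2340) = 6*I*sqrt(65)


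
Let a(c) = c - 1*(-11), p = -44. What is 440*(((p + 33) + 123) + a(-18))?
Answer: 46200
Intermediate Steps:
a(c) = 11 + c (a(c) = c + 11 = 11 + c)
440*(((p + 33) + 123) + a(-18)) = 440*(((-44 + 33) + 123) + (11 - 18)) = 440*((-11 + 123) - 7) = 440*(112 - 7) = 440*105 = 46200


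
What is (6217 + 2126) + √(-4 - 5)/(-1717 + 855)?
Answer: 8343 - 3*I/862 ≈ 8343.0 - 0.0034803*I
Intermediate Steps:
(6217 + 2126) + √(-4 - 5)/(-1717 + 855) = 8343 + √(-9)/(-862) = 8343 + (3*I)*(-1/862) = 8343 - 3*I/862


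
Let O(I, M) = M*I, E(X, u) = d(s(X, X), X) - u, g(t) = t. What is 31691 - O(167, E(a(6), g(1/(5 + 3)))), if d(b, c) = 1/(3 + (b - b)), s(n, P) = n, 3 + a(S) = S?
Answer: 759749/24 ≈ 31656.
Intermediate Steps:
a(S) = -3 + S
d(b, c) = 1/3 (d(b, c) = 1/(3 + 0) = 1/3)
E(X, u) = 1/3 - u
O(I, M) = I*M
31691 - O(167, E(a(6), g(1/(5 + 3)))) = 31691 - 167*(1/3 - 1/(5 + 3)) = 31691 - 167*(1/3 - 1/8) = 31691 - 167*5/24 = 31691 - 1*835/24 = 31691 - 835/24 = 759749/24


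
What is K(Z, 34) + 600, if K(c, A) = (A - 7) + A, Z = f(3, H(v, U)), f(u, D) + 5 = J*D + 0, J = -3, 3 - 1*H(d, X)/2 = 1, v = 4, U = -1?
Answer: 661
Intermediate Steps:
H(d, X) = 4 (H(d, X) = 6 - 2*1 = 6 - 2 = 4)
f(u, D) = -5 - 3*D (f(u, D) = -5 + (-3*D + 0) = -5 - 3*D)
Z = -17 (Z = -5 - 3*4 = -5 - 12 = -17)
K(c, A) = -7 + 2*A (K(c, A) = (-7 + A) + A = -7 + 2*A)
K(Z, 34) + 600 = (-7 + 2*34) + 600 = (-7 + 68) + 600 = 61 + 600 = 661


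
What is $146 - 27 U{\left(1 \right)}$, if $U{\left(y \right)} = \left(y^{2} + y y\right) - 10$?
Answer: $362$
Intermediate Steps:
$U{\left(y \right)} = -10 + 2 y^{2}$ ($U{\left(y \right)} = \left(y^{2} + y^{2}\right) - 10 = 2 y^{2} - 10 = -10 + 2 y^{2}$)
$146 - 27 U{\left(1 \right)} = 146 - 27 \left(-10 + 2 \cdot 1^{2}\right) = 146 - 27 \left(-10 + 2 \cdot 1\right) = 146 - 27 \left(-10 + 2\right) = 146 - -216 = 146 + 216 = 362$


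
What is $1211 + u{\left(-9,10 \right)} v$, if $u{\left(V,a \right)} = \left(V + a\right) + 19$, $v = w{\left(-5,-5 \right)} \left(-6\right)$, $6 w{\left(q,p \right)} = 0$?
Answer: $1211$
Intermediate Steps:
$w{\left(q,p \right)} = 0$ ($w{\left(q,p \right)} = \frac{1}{6} \cdot 0 = 0$)
$v = 0$ ($v = 0 \left(-6\right) = 0$)
$u{\left(V,a \right)} = 19 + V + a$
$1211 + u{\left(-9,10 \right)} v = 1211 + \left(19 - 9 + 10\right) 0 = 1211 + 20 \cdot 0 = 1211 + 0 = 1211$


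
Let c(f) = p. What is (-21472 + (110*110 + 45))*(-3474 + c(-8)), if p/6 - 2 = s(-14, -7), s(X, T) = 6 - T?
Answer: 31562568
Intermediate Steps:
p = 90 (p = 12 + 6*(6 - 1*(-7)) = 12 + 6*(6 + 7) = 12 + 6*13 = 12 + 78 = 90)
c(f) = 90
(-21472 + (110*110 + 45))*(-3474 + c(-8)) = (-21472 + (110*110 + 45))*(-3474 + 90) = (-21472 + (12100 + 45))*(-3384) = (-21472 + 12145)*(-3384) = -9327*(-3384) = 31562568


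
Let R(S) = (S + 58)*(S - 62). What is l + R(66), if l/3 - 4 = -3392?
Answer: -9668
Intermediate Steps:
l = -10164 (l = 12 + 3*(-3392) = 12 - 10176 = -10164)
R(S) = (-62 + S)*(58 + S) (R(S) = (58 + S)*(-62 + S) = (-62 + S)*(58 + S))
l + R(66) = -10164 + (-3596 + 66**2 - 4*66) = -10164 + (-3596 + 4356 - 264) = -10164 + 496 = -9668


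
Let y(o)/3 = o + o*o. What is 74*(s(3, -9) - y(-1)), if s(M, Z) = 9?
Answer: 666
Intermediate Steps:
y(o) = 3*o + 3*o² (y(o) = 3*(o + o*o) = 3*(o + o²) = 3*o + 3*o²)
74*(s(3, -9) - y(-1)) = 74*(9 - 3*(-1)*(1 - 1)) = 74*(9 - 3*(-1)*0) = 74*(9 - 1*0) = 74*(9 + 0) = 74*9 = 666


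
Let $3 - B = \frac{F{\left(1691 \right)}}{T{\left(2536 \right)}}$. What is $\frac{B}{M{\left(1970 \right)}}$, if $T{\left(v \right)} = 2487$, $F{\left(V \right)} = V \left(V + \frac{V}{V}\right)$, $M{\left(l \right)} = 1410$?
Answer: $- \frac{317079}{389630} \approx -0.8138$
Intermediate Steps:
$F{\left(V \right)} = V \left(1 + V\right)$ ($F{\left(V \right)} = V \left(V + 1\right) = V \left(1 + V\right)$)
$B = - \frac{951237}{829}$ ($B = 3 - \frac{1691 \left(1 + 1691\right)}{2487} = 3 - 1691 \cdot 1692 \cdot \frac{1}{2487} = 3 - 2861172 \cdot \frac{1}{2487} = 3 - \frac{953724}{829} = - \frac{951237}{829} \approx -1147.5$)
$\frac{B}{M{\left(1970 \right)}} = - \frac{951237}{829 \cdot 1410} = \left(- \frac{951237}{829}\right) \frac{1}{1410} = - \frac{317079}{389630}$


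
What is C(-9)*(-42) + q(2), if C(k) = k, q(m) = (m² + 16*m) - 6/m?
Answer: 411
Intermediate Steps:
q(m) = m² - 6/m + 16*m
C(-9)*(-42) + q(2) = -9*(-42) + (-6 + 2²*(16 + 2))/2 = 378 + (-6 + 4*18)/2 = 378 + (-6 + 72)/2 = 378 + (½)*66 = 378 + 33 = 411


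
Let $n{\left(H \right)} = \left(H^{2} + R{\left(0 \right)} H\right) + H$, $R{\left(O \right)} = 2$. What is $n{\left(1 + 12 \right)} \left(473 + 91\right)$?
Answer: $117312$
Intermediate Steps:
$n{\left(H \right)} = H^{2} + 3 H$ ($n{\left(H \right)} = \left(H^{2} + 2 H\right) + H = H^{2} + 3 H$)
$n{\left(1 + 12 \right)} \left(473 + 91\right) = \left(1 + 12\right) \left(3 + \left(1 + 12\right)\right) \left(473 + 91\right) = 13 \left(3 + 13\right) 564 = 13 \cdot 16 \cdot 564 = 208 \cdot 564 = 117312$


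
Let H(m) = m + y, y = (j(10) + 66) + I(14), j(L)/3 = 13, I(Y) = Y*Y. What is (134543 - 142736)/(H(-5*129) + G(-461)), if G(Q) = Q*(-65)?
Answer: -8193/29621 ≈ -0.27659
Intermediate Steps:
I(Y) = Y²
G(Q) = -65*Q
j(L) = 39 (j(L) = 3*13 = 39)
y = 301 (y = (39 + 66) + 14² = 105 + 196 = 301)
H(m) = 301 + m (H(m) = m + 301 = 301 + m)
(134543 - 142736)/(H(-5*129) + G(-461)) = (134543 - 142736)/((301 - 5*129) - 65*(-461)) = -8193/((301 - 645) + 29965) = -8193/(-344 + 29965) = -8193/29621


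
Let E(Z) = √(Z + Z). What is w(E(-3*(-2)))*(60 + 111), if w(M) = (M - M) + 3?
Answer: 513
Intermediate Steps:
E(Z) = √2*√Z (E(Z) = √(2*Z) = √2*√Z)
w(M) = 3 (w(M) = 0 + 3 = 3)
w(E(-3*(-2)))*(60 + 111) = 3*(60 + 111) = 3*171 = 513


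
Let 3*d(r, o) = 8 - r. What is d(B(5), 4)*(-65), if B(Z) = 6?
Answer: -130/3 ≈ -43.333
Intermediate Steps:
d(r, o) = 8/3 - r/3 (d(r, o) = (8 - r)/3 = 8/3 - r/3)
d(B(5), 4)*(-65) = (8/3 - 1/3*6)*(-65) = (8/3 - 2)*(-65) = (2/3)*(-65) = -130/3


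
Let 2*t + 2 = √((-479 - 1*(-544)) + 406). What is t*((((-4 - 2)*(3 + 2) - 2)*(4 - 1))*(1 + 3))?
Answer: 384 - 192*√471 ≈ -3782.9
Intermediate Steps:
t = -1 + √471/2 (t = -1 + √((-479 - 1*(-544)) + 406)/2 = -1 + √((-479 + 544) + 406)/2 = -1 + √(65 + 406)/2 = -1 + √471/2 ≈ 9.8513)
t*((((-4 - 2)*(3 + 2) - 2)*(4 - 1))*(1 + 3)) = (-1 + √471/2)*((((-4 - 2)*(3 + 2) - 2)*(4 - 1))*(1 + 3)) = (-1 + √471/2)*(((-6*5 - 2)*3)*4) = (-1 + √471/2)*(((-30 - 2)*3)*4) = (-1 + √471/2)*(-32*3*4) = (-1 + √471/2)*(-96*4) = (-1 + √471/2)*(-384) = 384 - 192*√471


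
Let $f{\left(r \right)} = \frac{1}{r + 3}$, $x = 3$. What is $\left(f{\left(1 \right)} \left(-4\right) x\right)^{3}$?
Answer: $-27$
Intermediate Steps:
$f{\left(r \right)} = \frac{1}{3 + r}$
$\left(f{\left(1 \right)} \left(-4\right) x\right)^{3} = \left(\frac{1}{3 + 1} \left(-4\right) 3\right)^{3} = \left(\frac{1}{4} \left(-4\right) 3\right)^{3} = \left(\left(-1\right) 3\right)^{3} = \left(-3\right)^{3} = -27$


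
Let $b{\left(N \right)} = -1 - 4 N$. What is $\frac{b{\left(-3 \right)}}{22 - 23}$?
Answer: $-11$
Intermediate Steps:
$\frac{b{\left(-3 \right)}}{22 - 23} = \frac{-1 - -12}{22 - 23} = \frac{-1 + 12}{-1} = 11 \left(-1\right) = -11$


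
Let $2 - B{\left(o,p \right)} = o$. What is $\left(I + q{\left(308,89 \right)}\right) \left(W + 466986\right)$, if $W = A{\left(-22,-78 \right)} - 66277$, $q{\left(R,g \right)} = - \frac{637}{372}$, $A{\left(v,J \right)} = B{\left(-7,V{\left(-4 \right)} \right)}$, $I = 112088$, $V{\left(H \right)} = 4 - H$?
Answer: $\frac{8354188699541}{186} \approx 4.4915 \cdot 10^{10}$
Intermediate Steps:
$B{\left(o,p \right)} = 2 - o$
$A{\left(v,J \right)} = 9$ ($A{\left(v,J \right)} = 2 - -7 = 2 + 7 = 9$)
$q{\left(R,g \right)} = - \frac{637}{372}$ ($q{\left(R,g \right)} = \left(-637\right) \frac{1}{372} = - \frac{637}{372}$)
$W = -66268$ ($W = 9 - 66277 = -66268$)
$\left(I + q{\left(308,89 \right)}\right) \left(W + 466986\right) = \left(112088 - \frac{637}{372}\right) \left(-66268 + 466986\right) = \frac{41696099}{372} \cdot 400718 = \frac{8354188699541}{186}$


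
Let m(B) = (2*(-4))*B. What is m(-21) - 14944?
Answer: -14776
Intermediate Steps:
m(B) = -8*B
m(-21) - 14944 = -8*(-21) - 14944 = 168 - 14944 = -14776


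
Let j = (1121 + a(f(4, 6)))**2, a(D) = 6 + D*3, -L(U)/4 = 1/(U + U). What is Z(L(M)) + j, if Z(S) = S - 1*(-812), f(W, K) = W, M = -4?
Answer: 2596267/2 ≈ 1.2981e+6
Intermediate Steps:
L(U) = -2/U (L(U) = -4/(U + U) = -4*1/(2*U) = -2/U)
a(D) = 6 + 3*D
Z(S) = 812 + S (Z(S) = S + 812 = 812 + S)
j = 1297321 (j = (1121 + (6 + 3*4))**2 = (1121 + (6 + 12))**2 = (1121 + 18)**2 = 1139**2 = 1297321)
Z(L(M)) + j = (812 - 2/(-4)) + 1297321 = (812 - 2*(-1/4)) + 1297321 = (812 + 1/2) + 1297321 = 1625/2 + 1297321 = 2596267/2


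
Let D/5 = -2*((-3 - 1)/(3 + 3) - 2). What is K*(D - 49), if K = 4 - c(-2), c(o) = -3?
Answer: -469/3 ≈ -156.33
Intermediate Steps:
D = 80/3 (D = 5*(-2*((-3 - 1)/(3 + 3) - 2)) = 5*(-2*(-4/6 - 2)) = 5*(-2*(-4*⅙ - 2)) = 5*(-2*(-⅔ - 2)) = 5*(-2*(-8/3)) = 5*(16/3) = 80/3 ≈ 26.667)
K = 7 (K = 4 - 1*(-3) = 4 + 3 = 7)
K*(D - 49) = 7*(80/3 - 49) = 7*(-67/3) = -469/3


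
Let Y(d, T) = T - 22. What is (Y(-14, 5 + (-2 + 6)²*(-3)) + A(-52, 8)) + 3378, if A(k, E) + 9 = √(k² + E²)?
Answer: 3304 + 4*√173 ≈ 3356.6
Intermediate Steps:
A(k, E) = -9 + √(E² + k²) (A(k, E) = -9 + √(k² + E²) = -9 + √(E² + k²))
Y(d, T) = -22 + T
(Y(-14, 5 + (-2 + 6)²*(-3)) + A(-52, 8)) + 3378 = ((-22 + (5 + (-2 + 6)²*(-3))) + (-9 + √(8² + (-52)²))) + 3378 = ((-22 + (5 + 4²*(-3))) + (-9 + √(64 + 2704))) + 3378 = ((-22 + (5 + 16*(-3))) + (-9 + √2768)) + 3378 = ((-22 + (5 - 48)) + (-9 + 4*√173)) + 3378 = ((-22 - 43) + (-9 + 4*√173)) + 3378 = (-65 + (-9 + 4*√173)) + 3378 = (-74 + 4*√173) + 3378 = 3304 + 4*√173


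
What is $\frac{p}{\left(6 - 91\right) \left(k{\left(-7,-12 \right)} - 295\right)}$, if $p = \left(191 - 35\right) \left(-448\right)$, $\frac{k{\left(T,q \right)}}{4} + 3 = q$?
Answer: $- \frac{69888}{30175} \approx -2.3161$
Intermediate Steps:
$k{\left(T,q \right)} = -12 + 4 q$
$p = -69888$ ($p = 156 \left(-448\right) = -69888$)
$\frac{p}{\left(6 - 91\right) \left(k{\left(-7,-12 \right)} - 295\right)} = - \frac{69888}{\left(6 - 91\right) \left(\left(-12 + 4 \left(-12\right)\right) - 295\right)} = - \frac{69888}{\left(6 - 91\right) \left(\left(-12 - 48\right) - 295\right)} = - \frac{69888}{\left(-85\right) \left(-60 - 295\right)} = - \frac{69888}{\left(-85\right) \left(-355\right)} = - \frac{69888}{30175}$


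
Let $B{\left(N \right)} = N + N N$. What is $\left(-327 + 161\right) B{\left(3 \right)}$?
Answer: $-1992$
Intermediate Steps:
$B{\left(N \right)} = N + N^{2}$
$\left(-327 + 161\right) B{\left(3 \right)} = \left(-327 + 161\right) 3 \left(1 + 3\right) = - 166 \cdot 3 \cdot 4 = \left(-166\right) 12 = -1992$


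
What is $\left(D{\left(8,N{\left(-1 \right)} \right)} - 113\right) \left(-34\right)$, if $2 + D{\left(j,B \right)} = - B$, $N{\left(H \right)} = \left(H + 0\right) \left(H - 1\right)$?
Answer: $3978$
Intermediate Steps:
$N{\left(H \right)} = H \left(-1 + H\right)$
$D{\left(j,B \right)} = -2 - B$
$\left(D{\left(8,N{\left(-1 \right)} \right)} - 113\right) \left(-34\right) = \left(\left(-2 - - (-1 - 1)\right) - 113\right) \left(-34\right) = \left(\left(-2 - \left(-1\right) \left(-2\right)\right) - 113\right) \left(-34\right) = \left(\left(-2 - 2\right) - 113\right) \left(-34\right) = \left(-4 - 113\right) \left(-34\right) = \left(-117\right) \left(-34\right) = 3978$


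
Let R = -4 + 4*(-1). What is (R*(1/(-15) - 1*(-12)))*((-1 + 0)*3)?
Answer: 1432/5 ≈ 286.40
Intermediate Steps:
R = -8 (R = -4 - 4 = -8)
(R*(1/(-15) - 1*(-12)))*((-1 + 0)*3) = (-8*(1/(-15) - 1*(-12)))*((-1 + 0)*3) = (-8*(-1/15 + 12))*(-1*3) = -8*179/15*(-3) = -1432/15*(-3) = 1432/5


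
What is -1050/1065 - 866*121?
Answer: -7439876/71 ≈ -1.0479e+5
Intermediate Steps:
-1050/1065 - 866*121 = -1050*1/1065 - 104786 = -70/71 - 104786 = -7439876/71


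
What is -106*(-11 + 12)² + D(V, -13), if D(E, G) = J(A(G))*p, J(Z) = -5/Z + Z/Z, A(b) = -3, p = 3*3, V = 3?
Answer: -82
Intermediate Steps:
p = 9
J(Z) = 1 - 5/Z (J(Z) = -5/Z + 1 = 1 - 5/Z)
D(E, G) = 24 (D(E, G) = ((-5 - 3)/(-3))*9 = -⅓*(-8)*9 = (8/3)*9 = 24)
-106*(-11 + 12)² + D(V, -13) = -106*(-11 + 12)² + 24 = -106*1² + 24 = -106*1 + 24 = -106 + 24 = -82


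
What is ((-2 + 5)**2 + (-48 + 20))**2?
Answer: 361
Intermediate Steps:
((-2 + 5)**2 + (-48 + 20))**2 = (3**2 - 28)**2 = (9 - 28)**2 = (-19)**2 = 361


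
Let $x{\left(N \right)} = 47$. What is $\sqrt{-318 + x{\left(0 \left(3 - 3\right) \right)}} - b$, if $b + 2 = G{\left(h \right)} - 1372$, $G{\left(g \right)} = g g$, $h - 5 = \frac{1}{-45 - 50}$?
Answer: $\frac{12175674}{9025} + i \sqrt{271} \approx 1349.1 + 16.462 i$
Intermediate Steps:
$h = \frac{474}{95}$ ($h = 5 + \frac{1}{-45 - 50} = 5 + \frac{1}{-95} = 5 - \frac{1}{95} = \frac{474}{95} \approx 4.9895$)
$G{\left(g \right)} = g^{2}$
$b = - \frac{12175674}{9025}$ ($b = -2 + \left(\left(\frac{474}{95}\right)^{2} - 1372\right) = -2 + \left(\frac{224676}{9025} - 1372\right) = -2 - \frac{12157624}{9025} = - \frac{12175674}{9025} \approx -1349.1$)
$\sqrt{-318 + x{\left(0 \left(3 - 3\right) \right)}} - b = \sqrt{-318 + 47} - - \frac{12175674}{9025} = \sqrt{-271} + \frac{12175674}{9025} = i \sqrt{271} + \frac{12175674}{9025} = \frac{12175674}{9025} + i \sqrt{271}$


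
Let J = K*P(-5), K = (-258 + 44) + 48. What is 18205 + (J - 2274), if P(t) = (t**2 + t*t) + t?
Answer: 8461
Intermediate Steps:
P(t) = t + 2*t**2 (P(t) = (t**2 + t**2) + t = 2*t**2 + t = t + 2*t**2)
K = -166 (K = -214 + 48 = -166)
J = -7470 (J = -(-830)*(1 + 2*(-5)) = -(-830)*(1 - 10) = -(-830)*(-9) = -166*45 = -7470)
18205 + (J - 2274) = 18205 + (-7470 - 2274) = 18205 - 9744 = 8461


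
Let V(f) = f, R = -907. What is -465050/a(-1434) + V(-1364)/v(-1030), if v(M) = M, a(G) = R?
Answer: 240119324/467105 ≈ 514.06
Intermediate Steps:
a(G) = -907
-465050/a(-1434) + V(-1364)/v(-1030) = -465050/(-907) - 1364/(-1030) = -465050*(-1/907) - 1364*(-1/1030) = 465050/907 + 682/515 = 240119324/467105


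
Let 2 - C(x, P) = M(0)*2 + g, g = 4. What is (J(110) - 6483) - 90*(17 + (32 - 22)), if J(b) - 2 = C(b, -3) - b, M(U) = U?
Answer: -9023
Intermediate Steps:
C(x, P) = -2 (C(x, P) = 2 - (0*2 + 4) = 2 - (0 + 4) = 2 - 1*4 = 2 - 4 = -2)
J(b) = -b (J(b) = 2 + (-2 - b) = -b)
(J(110) - 6483) - 90*(17 + (32 - 22)) = (-1*110 - 6483) - 90*(17 + (32 - 22)) = (-110 - 6483) - 90*(17 + 10) = -6593 - 90*27 = -6593 - 2430 = -9023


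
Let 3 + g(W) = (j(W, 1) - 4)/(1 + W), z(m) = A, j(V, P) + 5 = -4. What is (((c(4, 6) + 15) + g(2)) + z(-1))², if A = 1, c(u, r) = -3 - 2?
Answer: 121/9 ≈ 13.444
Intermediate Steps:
c(u, r) = -5
j(V, P) = -9 (j(V, P) = -5 - 4 = -9)
z(m) = 1
g(W) = -3 - 13/(1 + W) (g(W) = -3 + (-9 - 4)/(1 + W) = -3 - 13/(1 + W))
(((c(4, 6) + 15) + g(2)) + z(-1))² = (((-5 + 15) + (-16 - 3*2)/(1 + 2)) + 1)² = ((10 + (-16 - 6)/3) + 1)² = ((10 + (⅓)*(-22)) + 1)² = ((10 - 22/3) + 1)² = (8/3 + 1)² = (11/3)² = 121/9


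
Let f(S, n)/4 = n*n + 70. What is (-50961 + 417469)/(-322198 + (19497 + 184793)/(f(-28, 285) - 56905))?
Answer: -4916246685/4321873208 ≈ -1.1375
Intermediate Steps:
f(S, n) = 280 + 4*n² (f(S, n) = 4*(n*n + 70) = 4*(n² + 70) = 4*(70 + n²) = 280 + 4*n²)
(-50961 + 417469)/(-322198 + (19497 + 184793)/(f(-28, 285) - 56905)) = (-50961 + 417469)/(-322198 + (19497 + 184793)/((280 + 4*285²) - 56905)) = 366508/(-322198 + 204290/((280 + 4*81225) - 56905)) = 366508/(-322198 + 204290/((280 + 324900) - 56905)) = 366508/(-322198 + 204290/(325180 - 56905)) = 366508/(-322198 + 204290/268275) = 366508/(-322198 + 204290*(1/268275)) = 366508/(-322198 + 40858/53655) = 366508/(-17287492832/53655) = 366508*(-53655/17287492832) = -4916246685/4321873208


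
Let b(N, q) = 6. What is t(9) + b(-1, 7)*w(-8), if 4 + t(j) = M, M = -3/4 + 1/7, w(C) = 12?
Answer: 1887/28 ≈ 67.393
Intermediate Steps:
M = -17/28 (M = -3*¼ + 1*(⅐) = -¾ + ⅐ = -17/28 ≈ -0.60714)
t(j) = -129/28 (t(j) = -4 - 17/28 = -129/28)
t(9) + b(-1, 7)*w(-8) = -129/28 + 6*12 = -129/28 + 72 = 1887/28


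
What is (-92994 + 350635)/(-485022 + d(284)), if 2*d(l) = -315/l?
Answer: -146340088/275492811 ≈ -0.53119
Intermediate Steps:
d(l) = -315/(2*l) (d(l) = (-315/l)/2 = -315/(2*l))
(-92994 + 350635)/(-485022 + d(284)) = (-92994 + 350635)/(-485022 - 315/2/284) = 257641/(-485022 - 315/2*1/284) = 257641/(-485022 - 315/568) = 257641/(-275492811/568) = 257641*(-568/275492811) = -146340088/275492811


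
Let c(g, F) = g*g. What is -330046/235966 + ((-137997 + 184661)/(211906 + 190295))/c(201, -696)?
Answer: -2681506458026111/1917143828433783 ≈ -1.3987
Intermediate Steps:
c(g, F) = g²
-330046/235966 + ((-137997 + 184661)/(211906 + 190295))/c(201, -696) = -330046/235966 + ((-137997 + 184661)/(211906 + 190295))/(201²) = -330046*1/235966 + (46664/402201)/40401 = -165023/117983 + (46664*(1/402201))*(1/40401) = -165023/117983 + (46664/402201)*(1/40401) = -165023/117983 + 46664/16249322601 = -2681506458026111/1917143828433783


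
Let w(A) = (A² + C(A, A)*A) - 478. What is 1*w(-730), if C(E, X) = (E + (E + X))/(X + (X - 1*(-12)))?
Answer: 192337089/362 ≈ 5.3132e+5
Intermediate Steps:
C(E, X) = (X + 2*E)/(12 + 2*X) (C(E, X) = (X + 2*E)/(X + (X + 12)) = (X + 2*E)/(X + (12 + X)) = (X + 2*E)/(12 + 2*X))
w(A) = -478 + A² + 3*A²/(2*(6 + A)) (w(A) = (A² + ((A + A/2)/(6 + A))*A) - 478 = (A² + ((3*A/2)/(6 + A))*A) - 478 = (A² + (3*A/(2*(6 + A)))*A) - 478 = (A² + 3*A²/(2*(6 + A))) - 478 = -478 + A² + 3*A²/(2*(6 + A)))
1*w(-730) = 1*(((3/2)*(-730)² + (-478 + (-730)²)*(6 - 730))/(6 - 730)) = 1*(((3/2)*532900 + (-478 + 532900)*(-724))/(-724)) = 1*(-(799350 + 532422*(-724))/724) = 1*(-(799350 - 385473528)/724) = 1*(-1/724*(-384674178)) = 1*(192337089/362) = 192337089/362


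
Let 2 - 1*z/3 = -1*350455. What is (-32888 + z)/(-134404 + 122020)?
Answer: -1018483/12384 ≈ -82.242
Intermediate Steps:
z = 1051371 (z = 6 - (-3)*350455 = 6 - 3*(-350455) = 6 + 1051365 = 1051371)
(-32888 + z)/(-134404 + 122020) = (-32888 + 1051371)/(-134404 + 122020) = 1018483/(-12384) = 1018483*(-1/12384) = -1018483/12384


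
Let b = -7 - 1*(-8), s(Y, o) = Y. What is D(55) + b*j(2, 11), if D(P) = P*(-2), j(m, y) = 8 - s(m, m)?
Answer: -104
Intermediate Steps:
b = 1 (b = -7 + 8 = 1)
j(m, y) = 8 - m
D(P) = -2*P
D(55) + b*j(2, 11) = -2*55 + 1*(8 - 1*2) = -110 + 1*(8 - 2) = -110 + 1*6 = -110 + 6 = -104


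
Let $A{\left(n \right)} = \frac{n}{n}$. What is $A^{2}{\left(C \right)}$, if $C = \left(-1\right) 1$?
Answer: $1$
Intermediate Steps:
$C = -1$
$A{\left(n \right)} = 1$
$A^{2}{\left(C \right)} = 1^{2} = 1$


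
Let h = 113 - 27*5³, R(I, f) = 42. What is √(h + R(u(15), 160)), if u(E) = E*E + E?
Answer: 2*I*√805 ≈ 56.745*I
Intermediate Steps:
u(E) = E + E² (u(E) = E² + E = E + E²)
h = -3262 (h = 113 - 27*125 = 113 - 3375 = -3262)
√(h + R(u(15), 160)) = √(-3262 + 42) = √(-3220) = 2*I*√805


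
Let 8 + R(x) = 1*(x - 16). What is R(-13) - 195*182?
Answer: -35527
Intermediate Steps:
R(x) = -24 + x (R(x) = -8 + 1*(x - 16) = -8 + 1*(-16 + x) = -8 + (-16 + x) = -24 + x)
R(-13) - 195*182 = (-24 - 13) - 195*182 = -37 - 35490 = -35527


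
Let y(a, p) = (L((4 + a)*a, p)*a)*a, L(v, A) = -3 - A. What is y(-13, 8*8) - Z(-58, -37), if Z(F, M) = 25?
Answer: -11348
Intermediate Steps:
y(a, p) = a²*(-3 - p) (y(a, p) = ((-3 - p)*a)*a = (a*(-3 - p))*a = a²*(-3 - p))
y(-13, 8*8) - Z(-58, -37) = (-13)²*(-3 - 8*8) - 1*25 = 169*(-3 - 1*64) - 25 = 169*(-3 - 64) - 25 = 169*(-67) - 25 = -11323 - 25 = -11348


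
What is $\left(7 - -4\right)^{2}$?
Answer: $121$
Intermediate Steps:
$\left(7 - -4\right)^{2} = \left(7 + \left(-3 + 7\right)\right)^{2} = \left(7 + 4\right)^{2} = 11^{2} = 121$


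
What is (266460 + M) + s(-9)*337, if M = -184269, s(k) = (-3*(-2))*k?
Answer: 63993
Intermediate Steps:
s(k) = 6*k
(266460 + M) + s(-9)*337 = (266460 - 184269) + (6*(-9))*337 = 82191 - 54*337 = 82191 - 18198 = 63993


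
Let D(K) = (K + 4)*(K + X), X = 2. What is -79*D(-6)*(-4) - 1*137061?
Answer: -134533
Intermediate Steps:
D(K) = (2 + K)*(4 + K) (D(K) = (K + 4)*(K + 2) = (4 + K)*(2 + K) = (2 + K)*(4 + K))
-79*D(-6)*(-4) - 1*137061 = -79*(8 + (-6)² + 6*(-6))*(-4) - 1*137061 = -79*(8 + 36 - 36)*(-4) - 137061 = -79*8*(-4) - 137061 = -632*(-4) - 137061 = 2528 - 137061 = -134533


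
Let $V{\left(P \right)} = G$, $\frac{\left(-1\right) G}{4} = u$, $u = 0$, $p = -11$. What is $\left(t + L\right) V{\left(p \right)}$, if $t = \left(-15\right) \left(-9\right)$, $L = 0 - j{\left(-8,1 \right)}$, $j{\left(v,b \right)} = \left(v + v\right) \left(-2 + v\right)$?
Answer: $0$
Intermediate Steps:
$j{\left(v,b \right)} = 2 v \left(-2 + v\right)$
$L = -160$ ($L = 0 - 2 \left(-8\right) \left(-2 - 8\right) = 0 - 2 \left(-8\right) \left(-10\right) = 0 - 160 = -160$)
$G = 0$ ($G = \left(-4\right) 0 = 0$)
$V{\left(P \right)} = 0$
$t = 135$
$\left(t + L\right) V{\left(p \right)} = \left(135 - 160\right) 0 = \left(-25\right) 0 = 0$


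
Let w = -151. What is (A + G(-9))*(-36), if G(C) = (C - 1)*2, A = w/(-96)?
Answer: 5307/8 ≈ 663.38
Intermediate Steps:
A = 151/96 (A = -151/(-96) = -151*(-1/96) = 151/96 ≈ 1.5729)
G(C) = -2 + 2*C (G(C) = (-1 + C)*2 = -2 + 2*C)
(A + G(-9))*(-36) = (151/96 + (-2 + 2*(-9)))*(-36) = (151/96 + (-2 - 18))*(-36) = (151/96 - 20)*(-36) = -1769/96*(-36) = 5307/8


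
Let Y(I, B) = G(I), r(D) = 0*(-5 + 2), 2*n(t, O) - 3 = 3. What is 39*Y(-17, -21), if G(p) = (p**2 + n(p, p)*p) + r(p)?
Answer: 9282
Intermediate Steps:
n(t, O) = 3 (n(t, O) = 3/2 + (1/2)*3 = 3/2 + 3/2 = 3)
r(D) = 0 (r(D) = 0*(-3) = 0)
G(p) = p**2 + 3*p (G(p) = (p**2 + 3*p) + 0 = p**2 + 3*p)
Y(I, B) = I*(3 + I)
39*Y(-17, -21) = 39*(-17*(3 - 17)) = 39*(-17*(-14)) = 39*238 = 9282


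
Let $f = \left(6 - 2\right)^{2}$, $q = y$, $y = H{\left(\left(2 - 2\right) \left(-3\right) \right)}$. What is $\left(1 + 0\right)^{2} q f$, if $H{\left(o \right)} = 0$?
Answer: $0$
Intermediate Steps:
$y = 0$
$q = 0$
$f = 16$ ($f = 4^{2} = 16$)
$\left(1 + 0\right)^{2} q f = \left(1 + 0\right)^{2} \cdot 0 \cdot 16 = 1^{2} \cdot 0 \cdot 16 = 1 \cdot 0 \cdot 16 = 0 \cdot 16 = 0$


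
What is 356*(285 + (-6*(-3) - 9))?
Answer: 104664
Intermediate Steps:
356*(285 + (-6*(-3) - 9)) = 356*(285 + (18 - 9)) = 356*(285 + 9) = 356*294 = 104664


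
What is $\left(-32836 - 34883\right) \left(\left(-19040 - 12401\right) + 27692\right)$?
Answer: $253878531$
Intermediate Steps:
$\left(-32836 - 34883\right) \left(\left(-19040 - 12401\right) + 27692\right) = - 67719 \left(-31441 + 27692\right) = \left(-67719\right) \left(-3749\right) = 253878531$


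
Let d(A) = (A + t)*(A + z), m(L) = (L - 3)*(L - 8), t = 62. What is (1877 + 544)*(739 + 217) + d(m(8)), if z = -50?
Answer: 2311376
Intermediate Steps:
m(L) = (-8 + L)*(-3 + L) (m(L) = (-3 + L)*(-8 + L) = (-8 + L)*(-3 + L))
d(A) = (-50 + A)*(62 + A) (d(A) = (A + 62)*(A - 50) = (62 + A)*(-50 + A) = (-50 + A)*(62 + A))
(1877 + 544)*(739 + 217) + d(m(8)) = (1877 + 544)*(739 + 217) + (-3100 + (24 + 8² - 11*8)² + 12*(24 + 8² - 11*8)) = 2421*956 + (-3100 + (24 + 64 - 88)² + 12*(24 + 64 - 88)) = 2314476 + (-3100 + 0² + 12*0) = 2314476 + (-3100 + 0 + 0) = 2314476 - 3100 = 2311376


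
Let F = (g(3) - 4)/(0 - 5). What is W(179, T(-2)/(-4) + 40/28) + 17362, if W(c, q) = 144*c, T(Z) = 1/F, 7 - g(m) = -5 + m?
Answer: 43138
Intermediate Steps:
g(m) = 12 - m (g(m) = 7 - (-5 + m) = 7 + (5 - m) = 12 - m)
F = -1 (F = ((12 - 1*3) - 4)/(0 - 5) = ((12 - 3) - 4)/(-5) = (9 - 4)*(-⅕) = 5*(-⅕) = -1)
T(Z) = -1 (T(Z) = 1/(-1) = -1)
W(179, T(-2)/(-4) + 40/28) + 17362 = 144*179 + 17362 = 25776 + 17362 = 43138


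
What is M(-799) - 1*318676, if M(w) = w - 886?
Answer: -320361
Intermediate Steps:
M(w) = -886 + w
M(-799) - 1*318676 = (-886 - 799) - 1*318676 = -1685 - 318676 = -320361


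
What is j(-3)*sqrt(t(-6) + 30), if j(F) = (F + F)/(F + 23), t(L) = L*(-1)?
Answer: -9/5 ≈ -1.8000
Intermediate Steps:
t(L) = -L
j(F) = 2*F/(23 + F) (j(F) = (2*F)/(23 + F) = 2*F/(23 + F))
j(-3)*sqrt(t(-6) + 30) = (2*(-3)/(23 - 3))*sqrt(-1*(-6) + 30) = (2*(-3)/20)*sqrt(6 + 30) = (2*(-3)*(1/20))*sqrt(36) = -3/10*6 = -9/5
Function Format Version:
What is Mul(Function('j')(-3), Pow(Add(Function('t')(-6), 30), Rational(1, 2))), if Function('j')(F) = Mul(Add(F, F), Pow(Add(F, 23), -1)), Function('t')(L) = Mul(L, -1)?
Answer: Rational(-9, 5) ≈ -1.8000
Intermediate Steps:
Function('t')(L) = Mul(-1, L)
Function('j')(F) = Mul(2, F, Pow(Add(23, F), -1)) (Function('j')(F) = Mul(Mul(2, F), Pow(Add(23, F), -1)) = Mul(2, F, Pow(Add(23, F), -1)))
Mul(Function('j')(-3), Pow(Add(Function('t')(-6), 30), Rational(1, 2))) = Mul(Mul(2, -3, Pow(Add(23, -3), -1)), Pow(Add(Mul(-1, -6), 30), Rational(1, 2))) = Mul(Mul(2, -3, Pow(20, -1)), Pow(Add(6, 30), Rational(1, 2))) = Mul(Mul(2, -3, Rational(1, 20)), Pow(36, Rational(1, 2))) = Mul(Rational(-3, 10), 6) = Rational(-9, 5)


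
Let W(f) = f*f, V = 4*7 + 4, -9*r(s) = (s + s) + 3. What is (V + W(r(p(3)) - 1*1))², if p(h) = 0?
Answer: 92416/81 ≈ 1140.9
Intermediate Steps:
r(s) = -⅓ - 2*s/9 (r(s) = -((s + s) + 3)/9 = -(2*s + 3)/9 = -(3 + 2*s)/9 = -⅓ - 2*s/9)
V = 32 (V = 28 + 4 = 32)
W(f) = f²
(V + W(r(p(3)) - 1*1))² = (32 + ((-⅓ - 2/9*0) - 1*1)²)² = (32 + ((-⅓ + 0) - 1)²)² = (32 + (-⅓ - 1)²)² = (32 + (-4/3)²)² = (32 + 16/9)² = (304/9)² = 92416/81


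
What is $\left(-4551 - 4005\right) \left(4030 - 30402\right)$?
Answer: $225638832$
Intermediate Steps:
$\left(-4551 - 4005\right) \left(4030 - 30402\right) = \left(-8556\right) \left(-26372\right) = 225638832$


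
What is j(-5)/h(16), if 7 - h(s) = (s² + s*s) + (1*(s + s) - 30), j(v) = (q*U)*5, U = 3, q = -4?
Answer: 20/169 ≈ 0.11834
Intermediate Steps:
j(v) = -60 (j(v) = -4*3*5 = -12*5 = -60)
h(s) = 37 - 2*s - 2*s² (h(s) = 7 - ((s² + s*s) + (1*(s + s) - 30)) = 7 - ((s² + s²) + (1*(2*s) - 30)) = 7 - (2*s² + (2*s - 30)) = 7 - (2*s² + (-30 + 2*s)) = 7 - (-30 + 2*s + 2*s²) = 7 + (30 - 2*s - 2*s²) = 37 - 2*s - 2*s²)
j(-5)/h(16) = -60/(37 - 2*16 - 2*16²) = -60/(37 - 32 - 2*256) = -60/(37 - 32 - 512) = -60/(-507) = -60*(-1/507) = 20/169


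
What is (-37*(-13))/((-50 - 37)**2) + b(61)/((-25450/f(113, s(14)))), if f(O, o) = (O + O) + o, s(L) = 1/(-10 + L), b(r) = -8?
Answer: 2594134/19263105 ≈ 0.13467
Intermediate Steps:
f(O, o) = o + 2*O (f(O, o) = 2*O + o = o + 2*O)
(-37*(-13))/((-50 - 37)**2) + b(61)/((-25450/f(113, s(14)))) = (-37*(-13))/((-50 - 37)**2) - (-904/12725 - 4/(12725*(-10 + 14))) = 481/((-87)**2) - 8/((-25450/(1/4 + 226))) = 481/7569 - 8/((-25450/(1/4 + 226))) = 481*(1/7569) - 8/((-25450/905/4)) = 481/7569 - 8/((-25450*4/905)) = 481/7569 - 8/(-20360/181) = 481/7569 - 8*(-181/20360) = 481/7569 + 181/2545 = 2594134/19263105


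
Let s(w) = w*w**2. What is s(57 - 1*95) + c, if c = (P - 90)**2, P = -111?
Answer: -14471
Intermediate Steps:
s(w) = w**3
c = 40401 (c = (-111 - 90)**2 = (-201)**2 = 40401)
s(57 - 1*95) + c = (57 - 1*95)**3 + 40401 = (57 - 95)**3 + 40401 = (-38)**3 + 40401 = -54872 + 40401 = -14471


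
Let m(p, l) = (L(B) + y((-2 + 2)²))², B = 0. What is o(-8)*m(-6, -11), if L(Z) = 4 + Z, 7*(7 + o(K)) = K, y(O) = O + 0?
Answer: -912/7 ≈ -130.29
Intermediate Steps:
y(O) = O
o(K) = -7 + K/7
m(p, l) = 16 (m(p, l) = ((4 + 0) + (-2 + 2)²)² = (4 + 0²)² = (4 + 0)² = 4² = 16)
o(-8)*m(-6, -11) = (-7 + (⅐)*(-8))*16 = (-7 - 8/7)*16 = -57/7*16 = -912/7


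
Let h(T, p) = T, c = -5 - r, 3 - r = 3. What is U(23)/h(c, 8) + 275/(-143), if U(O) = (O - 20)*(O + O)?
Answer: -1919/65 ≈ -29.523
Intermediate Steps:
r = 0 (r = 3 - 1*3 = 3 - 3 = 0)
c = -5 (c = -5 - 1*0 = -5 + 0 = -5)
U(O) = 2*O*(-20 + O) (U(O) = (-20 + O)*(2*O) = 2*O*(-20 + O))
U(23)/h(c, 8) + 275/(-143) = (2*23*(-20 + 23))/(-5) + 275/(-143) = (2*23*3)*(-1/5) + 275*(-1/143) = 138*(-1/5) - 25/13 = -138/5 - 25/13 = -1919/65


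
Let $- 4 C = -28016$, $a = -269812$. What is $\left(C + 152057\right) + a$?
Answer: $-110751$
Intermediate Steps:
$C = 7004$ ($C = \left(- \frac{1}{4}\right) \left(-28016\right) = 7004$)
$\left(C + 152057\right) + a = \left(7004 + 152057\right) - 269812 = 159061 - 269812 = -110751$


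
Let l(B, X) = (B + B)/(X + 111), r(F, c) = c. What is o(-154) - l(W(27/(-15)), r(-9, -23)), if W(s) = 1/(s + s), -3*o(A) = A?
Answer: 40661/792 ≈ 51.340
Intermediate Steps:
o(A) = -A/3
W(s) = 1/(2*s)
l(B, X) = 2*B/(111 + X) (l(B, X) = (2*B)/(111 + X) = 2*B/(111 + X))
o(-154) - l(W(27/(-15)), r(-9, -23)) = -1/3*(-154) - 2*1/(2*((27/(-15))))/(111 - 23) = 154/3 - 2*1/(2*((27*(-1/15))))/88 = 154/3 - 2*1/(2*(-9/5))/88 = 154/3 - 2*(1/2)*(-5/9)/88 = 154/3 - 2*(-5)/(18*88) = 154/3 - 1*(-5/792) = 154/3 + 5/792 = 40661/792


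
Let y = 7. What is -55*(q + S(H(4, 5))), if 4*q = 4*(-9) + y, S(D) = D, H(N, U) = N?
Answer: 715/4 ≈ 178.75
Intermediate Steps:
q = -29/4 (q = (4*(-9) + 7)/4 = (-36 + 7)/4 = (¼)*(-29) = -29/4 ≈ -7.2500)
-55*(q + S(H(4, 5))) = -55*(-29/4 + 4) = -55*(-13/4) = 715/4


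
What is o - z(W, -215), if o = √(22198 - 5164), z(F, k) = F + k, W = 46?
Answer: 169 + √17034 ≈ 299.51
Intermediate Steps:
o = √17034 ≈ 130.51
o - z(W, -215) = √17034 - (46 - 215) = √17034 - 1*(-169) = √17034 + 169 = 169 + √17034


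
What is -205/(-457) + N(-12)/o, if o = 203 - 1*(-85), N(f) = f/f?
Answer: 59497/131616 ≈ 0.45205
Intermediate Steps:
N(f) = 1
o = 288 (o = 203 + 85 = 288)
-205/(-457) + N(-12)/o = -205/(-457) + 1/288 = -205*(-1/457) + 1*(1/288) = 205/457 + 1/288 = 59497/131616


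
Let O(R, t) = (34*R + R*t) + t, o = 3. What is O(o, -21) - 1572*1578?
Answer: -2480598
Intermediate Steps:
O(R, t) = t + 34*R + R*t
O(o, -21) - 1572*1578 = (-21 + 34*3 + 3*(-21)) - 1572*1578 = (-21 + 102 - 63) - 2480616 = 18 - 2480616 = -2480598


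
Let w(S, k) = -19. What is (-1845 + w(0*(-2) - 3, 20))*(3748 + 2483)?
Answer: -11614584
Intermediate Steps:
(-1845 + w(0*(-2) - 3, 20))*(3748 + 2483) = (-1845 - 19)*(3748 + 2483) = -1864*6231 = -11614584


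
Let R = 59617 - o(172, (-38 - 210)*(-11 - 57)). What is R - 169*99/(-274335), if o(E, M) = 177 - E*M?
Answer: 270681594937/91445 ≈ 2.9600e+6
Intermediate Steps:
o(E, M) = 177 - E*M
R = 2960048 (R = 59617 - (177 - 1*172*(-38 - 210)*(-11 - 57)) = 59617 - (177 - 1*172*(-248*(-68))) = 59617 - (177 - 1*172*16864) = 59617 - (177 - 2900608) = 59617 - 1*(-2900431) = 59617 + 2900431 = 2960048)
R - 169*99/(-274335) = 2960048 - 169*99/(-274335) = 2960048 - 16731*(-1/274335) = 2960048 + 5577/91445 = 270681594937/91445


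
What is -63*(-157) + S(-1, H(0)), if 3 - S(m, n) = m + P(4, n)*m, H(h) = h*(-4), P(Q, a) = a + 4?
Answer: 9899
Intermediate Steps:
P(Q, a) = 4 + a
H(h) = -4*h
S(m, n) = 3 - m - m*(4 + n) (S(m, n) = 3 - (m + (4 + n)*m) = 3 - (m + m*(4 + n)) = 3 + (-m - m*(4 + n)) = 3 - m - m*(4 + n))
-63*(-157) + S(-1, H(0)) = -63*(-157) + (3 - 1*(-1) - 1*(-1)*(4 - 4*0)) = 9891 + (3 + 1 - 1*(-1)*(4 + 0)) = 9891 + (3 + 1 - 1*(-1)*4) = 9891 + (3 + 1 + 4) = 9891 + 8 = 9899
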